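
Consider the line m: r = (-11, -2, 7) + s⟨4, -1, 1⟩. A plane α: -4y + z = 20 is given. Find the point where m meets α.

Substitute r = (-11, -2, 7) + t(4, -1, 1) into the plane: 15 + 5t = 20, so t = 1.
Intersection: (-11, -2, 7) + 1·(4, -1, 1) = (-7, -3, 8).

(-7, -3, 8)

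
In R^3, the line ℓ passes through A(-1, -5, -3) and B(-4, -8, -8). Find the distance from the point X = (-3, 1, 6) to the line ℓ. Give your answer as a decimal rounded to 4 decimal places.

6.7411

A direction vector for ℓ is B − A = (-3, -3, -5).
Taking (-1, -5, -3) on ℓ with direction v = (-3, -3, -5): w = X − (-1, -5, -3) = (-2, 6, 9), and w × v = (-3, -37, 24).
Distance = |w × v| / |v| = √1954 / √43 ≈ 6.7411.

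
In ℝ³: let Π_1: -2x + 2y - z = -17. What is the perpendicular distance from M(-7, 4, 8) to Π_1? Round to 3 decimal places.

n·M − d = (-2)·(-7) + (2)·(4) + (-1)·(8) − (-17) = 31; |n| = √9.
Distance = |31| / √9 = 31/√9 ≈ 10.333.

10.333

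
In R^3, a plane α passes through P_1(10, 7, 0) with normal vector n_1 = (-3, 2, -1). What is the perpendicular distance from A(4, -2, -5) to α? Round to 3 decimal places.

α: n_1·r = n_1·P_1 gives -3x + 2y - z = -16.
n·A − d = (-3)·(4) + (2)·(-2) + (-1)·(-5) − (-16) = 5; |n| = √14.
Distance = |5| / √14 = 5/√14 ≈ 1.336.

1.336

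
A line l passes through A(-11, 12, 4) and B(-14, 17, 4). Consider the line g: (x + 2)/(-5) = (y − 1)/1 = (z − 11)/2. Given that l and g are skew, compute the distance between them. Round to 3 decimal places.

7.149

A direction vector for l is B − A = (-3, 5, 0).
g has direction (-5, 1, 2) through (-2, 1, 11).
Common perpendicular direction n = (-3, 5, 0) × (-5, 1, 2) = (10, 6, 22).
With w = (-2, 1, 11) − (-11, 12, 4) = (9, -11, 7), w · n = 178.
Distance = |w · n| / |n| = |178| / √620 ≈ 7.149.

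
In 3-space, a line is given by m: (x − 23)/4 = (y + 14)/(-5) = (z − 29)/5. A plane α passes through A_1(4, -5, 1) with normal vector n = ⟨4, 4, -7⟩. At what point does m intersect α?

m has direction (4, -5, 5) through (23, -14, 29).
α: n·r = n·A_1 gives 4x + 4y - 7z = -11.
Substitute r = (23, -14, 29) + t(4, -5, 5) into the plane: -167 + (-39)t = -11, so t = -4.
Intersection: (23, -14, 29) + (-4)·(4, -5, 5) = (7, 6, 9).

(7, 6, 9)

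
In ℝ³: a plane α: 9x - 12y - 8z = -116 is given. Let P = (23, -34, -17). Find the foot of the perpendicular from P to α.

Foot = P − λn with λ = (n·P − d)/|n|² = (751 − (-116))/289 = 3.
Foot = (23, -34, -17) − 3·(9, -12, -8) = (-4, 2, 7).

(-4, 2, 7)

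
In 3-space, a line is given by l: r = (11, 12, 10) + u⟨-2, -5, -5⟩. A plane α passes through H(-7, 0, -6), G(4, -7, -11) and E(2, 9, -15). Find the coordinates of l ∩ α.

HG = (11, -7, -5), HE = (9, 9, -9); a normal to α is HG × HE = (108, 54, 162).
Using H: α has equation 108x + 54y + 162z = -1728.
Substitute r = (11, 12, 10) + t(-2, -5, -5) into the plane: 3456 + (-1296)t = -1728, so t = 4.
Intersection: (11, 12, 10) + 4·(-2, -5, -5) = (3, -8, -10).

(3, -8, -10)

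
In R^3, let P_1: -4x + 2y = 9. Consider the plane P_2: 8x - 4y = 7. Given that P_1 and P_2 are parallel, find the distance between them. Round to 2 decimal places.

2.80

Rescale P_2 by 1/(-2): -4x + 2y = -7/2. Then distance = |9 − (-7/2)| / √20 ≈ 2.80.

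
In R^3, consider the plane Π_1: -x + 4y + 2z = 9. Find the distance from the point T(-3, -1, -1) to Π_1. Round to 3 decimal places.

n·T − d = (-1)·(-3) + (4)·(-1) + (2)·(-1) − 9 = -12; |n| = √21.
Distance = |-12| / √21 = 12/√21 ≈ 2.619.

2.619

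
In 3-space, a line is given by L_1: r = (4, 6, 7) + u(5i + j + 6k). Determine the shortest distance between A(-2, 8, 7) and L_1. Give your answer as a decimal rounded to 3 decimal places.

Taking (4, 6, 7) on L_1 with direction v = (5, 1, 6): w = A − (4, 6, 7) = (-6, 2, 0), and w × v = (12, 36, -16).
Distance = |w × v| / |v| = √1696 / √62 ≈ 5.230.

5.230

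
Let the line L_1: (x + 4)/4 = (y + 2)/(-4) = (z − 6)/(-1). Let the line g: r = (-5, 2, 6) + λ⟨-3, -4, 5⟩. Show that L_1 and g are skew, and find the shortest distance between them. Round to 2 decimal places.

L_1 has direction (4, -4, -1) through (-4, -2, 6).
Common perpendicular direction n = (4, -4, -1) × (-3, -4, 5) = (-24, -17, -28).
With w = (-5, 2, 6) − (-4, -2, 6) = (-1, 4, 0), w · n = -44.
Since n ≠ 0 the lines are not parallel, and w · n = -44 ≠ 0 so they do not intersect; hence they are skew.
Distance = |w · n| / |n| = |-44| / √1649 ≈ 1.08.

1.08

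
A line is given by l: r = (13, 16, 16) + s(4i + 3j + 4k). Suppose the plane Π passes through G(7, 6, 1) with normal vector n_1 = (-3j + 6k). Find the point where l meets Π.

Π: n_1·r = n_1·G gives -3y + 6z = -12.
Substitute r = (13, 16, 16) + t(4, 3, 4) into the plane: 48 + 15t = -12, so t = -4.
Intersection: (13, 16, 16) + (-4)·(4, 3, 4) = (-3, 4, 0).

(-3, 4, 0)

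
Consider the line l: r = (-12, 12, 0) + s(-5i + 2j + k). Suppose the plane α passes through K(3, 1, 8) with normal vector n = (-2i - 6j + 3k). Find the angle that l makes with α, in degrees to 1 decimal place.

1.5

α: n·r = n·K gives -2x - 6y + 3z = 12.
sin θ = |n·v| / (|n||v|) = |1| / (√49 · √30) = 0.02608.
θ ≈ 1.5°.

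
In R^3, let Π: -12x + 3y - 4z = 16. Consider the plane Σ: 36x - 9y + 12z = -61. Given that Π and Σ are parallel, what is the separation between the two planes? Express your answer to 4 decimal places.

0.3333

Rescale Σ by 1/(-3): -12x + 3y - 4z = 61/3. Then distance = |16 − (61/3)| / √169 ≈ 0.3333.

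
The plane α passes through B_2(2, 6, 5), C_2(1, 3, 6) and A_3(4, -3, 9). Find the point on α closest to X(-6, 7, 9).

B_2C_2 = (-1, -3, 1), B_2A_3 = (2, -9, 4); a normal to α is B_2C_2 × B_2A_3 = (-3, 6, 15).
Using B_2: α has equation -3x + 6y + 15z = 105.
Foot = X − λn with λ = (n·X − d)/|n|² = (195 − 105)/270 = 1/3.
Foot = (-6, 7, 9) − (1/3)·(-3, 6, 15) = (-5, 5, 4).

(-5, 5, 4)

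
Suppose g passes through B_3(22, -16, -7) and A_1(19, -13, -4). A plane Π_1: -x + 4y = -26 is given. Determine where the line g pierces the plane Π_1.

(10, -4, 5)

A direction vector for g is A_1 − B_3 = (-3, 3, 3).
Substitute r = (22, -16, -7) + t(-3, 3, 3) into the plane: -86 + 15t = -26, so t = 4.
Intersection: (22, -16, -7) + 4·(-3, 3, 3) = (10, -4, 5).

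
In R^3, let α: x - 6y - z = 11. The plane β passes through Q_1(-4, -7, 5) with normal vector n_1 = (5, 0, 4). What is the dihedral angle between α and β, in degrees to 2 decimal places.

88.55

β: n_1·r = n_1·Q_1 gives 5x + 4z = 0.
cos θ = |n₁·n₂| / (|n₁||n₂|) = |1| / (√38 · √41).
θ = arccos(0.02533) ≈ 88.55°.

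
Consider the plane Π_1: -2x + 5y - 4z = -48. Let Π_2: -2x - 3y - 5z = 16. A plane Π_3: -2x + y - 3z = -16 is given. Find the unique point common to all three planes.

Solving the 3×3 linear system -2x + 5y - 4z = -48, -2x - 3y - 5z = 16, -2x + y - 3z = -16 (e.g. by elimination or Cramer's rule, determinant = 24) gives (4, -8, 0).

(4, -8, 0)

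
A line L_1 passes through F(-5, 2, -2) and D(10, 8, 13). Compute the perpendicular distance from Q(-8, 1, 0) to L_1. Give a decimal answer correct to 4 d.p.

3.6184

A direction vector for L_1 is D − F = (15, 6, 15).
Taking (-5, 2, -2) on L_1 with direction v = (15, 6, 15): w = Q − (-5, 2, -2) = (-3, -1, 2), and w × v = (-27, 75, -3).
Distance = |w × v| / |v| = √6363 / √486 ≈ 3.6184.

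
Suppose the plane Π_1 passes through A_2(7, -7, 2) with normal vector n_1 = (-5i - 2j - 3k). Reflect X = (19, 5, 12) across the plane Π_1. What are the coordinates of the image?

(-11, -7, -6)

Π_1: n_1·r = n_1·A_2 gives -5x - 2y - 3z = -27.
λ = (n·X − d)/|n|² = (-141 − (-27))/38 = -3.
Reflection = X − 2λn = (19, 5, 12) − (-6)·(-5, -2, -3) = (-11, -7, -6).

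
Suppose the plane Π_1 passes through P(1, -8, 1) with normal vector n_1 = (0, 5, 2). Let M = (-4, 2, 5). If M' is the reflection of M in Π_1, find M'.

Π_1: n_1·r = n_1·P gives 5y + 2z = -38.
λ = (n·M − d)/|n|² = (20 − (-38))/29 = 2.
Reflection = M − 2λn = (-4, 2, 5) − 4·(0, 5, 2) = (-4, -18, -3).

(-4, -18, -3)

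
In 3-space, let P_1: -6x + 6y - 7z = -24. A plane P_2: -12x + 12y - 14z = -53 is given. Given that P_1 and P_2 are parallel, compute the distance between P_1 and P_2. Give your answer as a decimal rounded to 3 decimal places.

0.227

Rescale P_2 by 1/2: -6x + 6y - 7z = -53/2. Then distance = |-24 − (-53/2)| / √121 ≈ 0.227.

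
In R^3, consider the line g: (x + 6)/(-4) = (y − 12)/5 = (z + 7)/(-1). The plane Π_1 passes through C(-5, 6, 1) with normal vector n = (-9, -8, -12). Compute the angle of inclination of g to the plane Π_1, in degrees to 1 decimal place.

4.2

g has direction (-4, 5, -1) through (-6, 12, -7).
Π_1: n·r = n·C gives -9x - 8y - 12z = -15.
sin θ = |n·v| / (|n||v|) = |8| / (√289 · √42) = 0.07261.
θ ≈ 4.2°.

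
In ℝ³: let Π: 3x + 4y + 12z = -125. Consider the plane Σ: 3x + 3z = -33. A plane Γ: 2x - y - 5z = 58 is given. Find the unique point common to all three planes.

Solving the 3×3 linear system 3x + 4y + 12z = -125, 3x + 3z = -33, 2x - y - 5z = 58 (e.g. by elimination or Cramer's rule, determinant = 57) gives (1, 4, -12).

(1, 4, -12)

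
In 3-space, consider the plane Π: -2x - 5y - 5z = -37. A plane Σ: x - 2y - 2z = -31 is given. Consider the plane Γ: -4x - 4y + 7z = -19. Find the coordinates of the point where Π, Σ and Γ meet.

Solving the 3×3 linear system -2x - 5y - 5z = -37, x - 2y - 2z = -31, -4x - 4y + 7z = -19 (e.g. by elimination or Cramer's rule, determinant = 99) gives (-9, 12, -1).

(-9, 12, -1)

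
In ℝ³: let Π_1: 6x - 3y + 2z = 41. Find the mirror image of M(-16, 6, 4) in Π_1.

λ = (n·M − d)/|n|² = (-106 − 41)/49 = -3.
Reflection = M − 2λn = (-16, 6, 4) − (-6)·(6, -3, 2) = (20, -12, 16).

(20, -12, 16)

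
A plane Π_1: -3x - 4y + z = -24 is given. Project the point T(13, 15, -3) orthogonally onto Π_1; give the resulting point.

Foot = T − λn with λ = (n·T − d)/|n|² = (-102 − (-24))/26 = -3.
Foot = (13, 15, -3) − (-3)·(-3, -4, 1) = (4, 3, 0).

(4, 3, 0)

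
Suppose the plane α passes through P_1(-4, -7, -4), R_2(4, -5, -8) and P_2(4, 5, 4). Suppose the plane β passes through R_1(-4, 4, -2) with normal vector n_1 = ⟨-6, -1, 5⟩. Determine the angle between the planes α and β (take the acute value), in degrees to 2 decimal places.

84.19

P_1R_2 = (8, 2, -4), P_1P_2 = (8, 12, 8); a normal to α is P_1R_2 × P_1P_2 = (64, -96, 80).
Using P_1: α has equation 64x - 96y + 80z = 96.
β: n_1·r = n_1·R_1 gives -6x - y + 5z = 10.
cos θ = |n₁·n₂| / (|n₁||n₂|) = |112| / (√19712 · √62).
θ = arccos(0.10131) ≈ 84.19°.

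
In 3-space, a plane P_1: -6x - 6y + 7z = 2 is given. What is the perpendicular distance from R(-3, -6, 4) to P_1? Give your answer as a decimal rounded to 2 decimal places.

7.27

n·R − d = (-6)·(-3) + (-6)·(-6) + (7)·(4) − 2 = 80; |n| = √121.
Distance = |80| / √121 = 80/√121 ≈ 7.27.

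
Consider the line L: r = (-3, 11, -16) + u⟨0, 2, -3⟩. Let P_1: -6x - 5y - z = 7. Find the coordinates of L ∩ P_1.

(-3, 3, -4)

Substitute r = (-3, 11, -16) + t(0, 2, -3) into the plane: -21 + (-7)t = 7, so t = -4.
Intersection: (-3, 11, -16) + (-4)·(0, 2, -3) = (-3, 3, -4).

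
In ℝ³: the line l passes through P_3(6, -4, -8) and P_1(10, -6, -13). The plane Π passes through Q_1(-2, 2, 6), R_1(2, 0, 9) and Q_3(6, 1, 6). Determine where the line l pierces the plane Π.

(-6, 2, 7)

A direction vector for l is P_1 − P_3 = (4, -2, -5).
Q_1R_1 = (4, -2, 3), Q_1Q_3 = (8, -1, 0); a normal to Π is Q_1R_1 × Q_1Q_3 = (3, 24, 12).
Using Q_1: Π has equation 3x + 24y + 12z = 114.
Substitute r = (6, -4, -8) + t(4, -2, -5) into the plane: -174 + (-96)t = 114, so t = -3.
Intersection: (6, -4, -8) + (-3)·(4, -2, -5) = (-6, 2, 7).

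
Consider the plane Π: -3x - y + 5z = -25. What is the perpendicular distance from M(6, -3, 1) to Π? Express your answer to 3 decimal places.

n·M − d = (-3)·(6) + (-1)·(-3) + (5)·(1) − (-25) = 15; |n| = √35.
Distance = |15| / √35 = 15/√35 ≈ 2.535.

2.535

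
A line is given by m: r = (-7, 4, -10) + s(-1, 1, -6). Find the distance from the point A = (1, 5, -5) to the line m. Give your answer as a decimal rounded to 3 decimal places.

Taking (-7, 4, -10) on m with direction v = (-1, 1, -6): w = A − (-7, 4, -10) = (8, 1, 5), and w × v = (-11, 43, 9).
Distance = |w × v| / |v| = √2051 / √38 ≈ 7.347.

7.347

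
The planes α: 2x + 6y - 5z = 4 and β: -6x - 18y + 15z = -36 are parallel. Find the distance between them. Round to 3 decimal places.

Rescale β by 1/(-3): 2x + 6y - 5z = 12. Then distance = |4 − 12| / √65 ≈ 0.992.

0.992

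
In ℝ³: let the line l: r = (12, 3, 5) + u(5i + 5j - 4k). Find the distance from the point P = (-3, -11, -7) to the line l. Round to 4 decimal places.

20.5533

Taking (12, 3, 5) on l with direction v = (5, 5, -4): w = P − (12, 3, 5) = (-15, -14, -12), and w × v = (116, -120, -5).
Distance = |w × v| / |v| = √27881 / √66 ≈ 20.5533.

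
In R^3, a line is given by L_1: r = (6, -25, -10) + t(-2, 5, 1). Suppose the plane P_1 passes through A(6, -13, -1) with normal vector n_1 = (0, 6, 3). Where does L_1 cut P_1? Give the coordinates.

(0, -10, -7)

P_1: n_1·r = n_1·A gives 6y + 3z = -81.
Substitute r = (6, -25, -10) + t(-2, 5, 1) into the plane: -180 + 33t = -81, so t = 3.
Intersection: (6, -25, -10) + 3·(-2, 5, 1) = (0, -10, -7).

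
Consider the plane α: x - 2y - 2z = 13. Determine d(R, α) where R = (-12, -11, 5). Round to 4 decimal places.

n·R − d = (1)·(-12) + (-2)·(-11) + (-2)·(5) − 13 = -13; |n| = √9.
Distance = |-13| / √9 = 13/√9 ≈ 4.3333.

4.3333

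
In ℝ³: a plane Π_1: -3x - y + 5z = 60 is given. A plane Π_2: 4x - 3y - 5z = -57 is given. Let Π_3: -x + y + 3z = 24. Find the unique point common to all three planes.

(-9, -3, 6)

Solving the 3×3 linear system -3x - y + 5z = 60, 4x - 3y - 5z = -57, -x + y + 3z = 24 (e.g. by elimination or Cramer's rule, determinant = 24) gives (-9, -3, 6).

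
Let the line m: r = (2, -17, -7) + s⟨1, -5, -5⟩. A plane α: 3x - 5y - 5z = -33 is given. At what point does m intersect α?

Substitute r = (2, -17, -7) + t(1, -5, -5) into the plane: 126 + 53t = -33, so t = -3.
Intersection: (2, -17, -7) + (-3)·(1, -5, -5) = (-1, -2, 8).

(-1, -2, 8)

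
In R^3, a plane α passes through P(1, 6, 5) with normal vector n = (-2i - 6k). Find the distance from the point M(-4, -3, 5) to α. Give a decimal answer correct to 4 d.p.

α: n·r = n·P gives -2x - 6z = -32.
n·M − d = (-2)·(-4) + (0)·(-3) + (-6)·(5) − (-32) = 10; |n| = √40.
Distance = |10| / √40 = 10/√40 ≈ 1.5811.

1.5811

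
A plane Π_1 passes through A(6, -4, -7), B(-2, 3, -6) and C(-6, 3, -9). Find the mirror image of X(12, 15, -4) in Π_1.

(0, -1, 12)

AB = (-8, 7, 1), AC = (-12, 7, -2); a normal to Π_1 is AB × AC = (-21, -28, 28).
Using A: Π_1 has equation -21x - 28y + 28z = -210.
λ = (n·X − d)/|n|² = (-784 − (-210))/2009 = -2/7.
Reflection = X − 2λn = (12, 15, -4) − (-4/7)·(-21, -28, 28) = (0, -1, 12).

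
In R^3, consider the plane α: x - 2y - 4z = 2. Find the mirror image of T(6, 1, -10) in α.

(2, 9, 6)

λ = (n·T − d)/|n|² = (44 − 2)/21 = 2.
Reflection = T − 2λn = (6, 1, -10) − 4·(1, -2, -4) = (2, 9, 6).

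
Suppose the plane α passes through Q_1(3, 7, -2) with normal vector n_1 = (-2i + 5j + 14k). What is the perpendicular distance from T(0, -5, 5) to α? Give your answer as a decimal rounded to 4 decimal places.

2.9333

α: n_1·r = n_1·Q_1 gives -2x + 5y + 14z = 1.
n·T − d = (-2)·(0) + (5)·(-5) + (14)·(5) − 1 = 44; |n| = √225.
Distance = |44| / √225 = 44/√225 ≈ 2.9333.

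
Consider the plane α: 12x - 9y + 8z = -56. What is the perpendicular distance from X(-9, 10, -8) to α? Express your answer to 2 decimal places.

12.12

n·X − d = (12)·(-9) + (-9)·(10) + (8)·(-8) − (-56) = -206; |n| = √289.
Distance = |-206| / √289 = 206/√289 ≈ 12.12.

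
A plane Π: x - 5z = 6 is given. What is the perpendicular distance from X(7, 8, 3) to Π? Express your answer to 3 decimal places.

n·X − d = (1)·(7) + (0)·(8) + (-5)·(3) − 6 = -14; |n| = √26.
Distance = |-14| / √26 = 14/√26 ≈ 2.746.

2.746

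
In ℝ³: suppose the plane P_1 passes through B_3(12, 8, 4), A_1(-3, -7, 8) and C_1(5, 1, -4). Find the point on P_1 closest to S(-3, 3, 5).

B_3A_1 = (-15, -15, 4), B_3C_1 = (-7, -7, -8); a normal to P_1 is B_3A_1 × B_3C_1 = (148, -148, 0).
Using B_3: P_1 has equation 148x - 148y = 592.
Foot = S − λn with λ = (n·S − d)/|n|² = (-888 − 592)/43808 = -5/148.
Foot = (-3, 3, 5) − (-5/148)·(148, -148, 0) = (2, -2, 5).

(2, -2, 5)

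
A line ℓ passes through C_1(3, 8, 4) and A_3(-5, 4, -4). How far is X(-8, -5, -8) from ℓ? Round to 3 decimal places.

A direction vector for ℓ is A_3 − C_1 = (-8, -4, -8).
Taking (3, 8, 4) on ℓ with direction v = (-8, -4, -8): w = X − (3, 8, 4) = (-11, -13, -12), and w × v = (56, 8, -60).
Distance = |w × v| / |v| = √6800 / √144 ≈ 6.872.

6.872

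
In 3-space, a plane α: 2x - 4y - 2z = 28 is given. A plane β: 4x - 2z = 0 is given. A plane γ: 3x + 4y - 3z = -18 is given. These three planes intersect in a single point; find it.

Solving the 3×3 linear system 2x - 4y - 2z = 28, 4x - 2z = 0, 3x + 4y - 3z = -18 (e.g. by elimination or Cramer's rule, determinant = -40) gives (-2, -6, -4).

(-2, -6, -4)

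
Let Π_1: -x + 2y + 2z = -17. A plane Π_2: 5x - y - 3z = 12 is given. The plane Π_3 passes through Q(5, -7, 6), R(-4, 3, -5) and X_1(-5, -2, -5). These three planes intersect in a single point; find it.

QR = (-9, 10, -11), QX_1 = (-10, 5, -11); a normal to Π_3 is QR × QX_1 = (-55, 11, 55).
Using Q: Π_3 has equation -55x + 11y + 55z = -22.
Solving the 3×3 linear system -x + 2y + 2z = -17, 5x - y - 3z = 12, -55x + 11y + 55z = -22 (e.g. by elimination or Cramer's rule, determinant = -198) gives (3, -12, 5).

(3, -12, 5)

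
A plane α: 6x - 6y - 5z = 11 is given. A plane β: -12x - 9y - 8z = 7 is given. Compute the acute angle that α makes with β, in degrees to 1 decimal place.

cos θ = |n₁·n₂| / (|n₁||n₂|) = |22| / (√97 · √289).
θ = arccos(0.13140) ≈ 82.4°.

82.4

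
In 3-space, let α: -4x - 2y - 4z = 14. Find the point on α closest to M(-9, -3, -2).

Foot = M − λn with λ = (n·M − d)/|n|² = (50 − 14)/36 = 1.
Foot = (-9, -3, -2) − 1·(-4, -2, -4) = (-5, -1, 2).

(-5, -1, 2)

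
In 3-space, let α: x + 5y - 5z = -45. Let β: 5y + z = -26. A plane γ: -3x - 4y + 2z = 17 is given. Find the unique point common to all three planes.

Solving the 3×3 linear system x + 5y - 5z = -45, 5y + z = -26, -3x - 4y + 2z = 17 (e.g. by elimination or Cramer's rule, determinant = -76) gives (5, -6, 4).

(5, -6, 4)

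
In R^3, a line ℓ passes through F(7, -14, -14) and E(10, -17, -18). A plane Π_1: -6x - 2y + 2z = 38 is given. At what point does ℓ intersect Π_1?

(-5, -2, 2)

A direction vector for ℓ is E − F = (3, -3, -4).
Substitute r = (7, -14, -14) + t(3, -3, -4) into the plane: -42 + (-20)t = 38, so t = -4.
Intersection: (7, -14, -14) + (-4)·(3, -3, -4) = (-5, -2, 2).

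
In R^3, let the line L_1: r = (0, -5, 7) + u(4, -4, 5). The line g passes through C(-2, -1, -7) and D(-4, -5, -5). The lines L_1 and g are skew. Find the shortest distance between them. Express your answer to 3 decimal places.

7.428

A direction vector for g is D − C = (-2, -4, 2).
Common perpendicular direction n = (4, -4, 5) × (-2, -4, 2) = (12, -18, -24).
With w = (-2, -1, -7) − (0, -5, 7) = (-2, 4, -14), w · n = 240.
Distance = |w · n| / |n| = |240| / √1044 ≈ 7.428.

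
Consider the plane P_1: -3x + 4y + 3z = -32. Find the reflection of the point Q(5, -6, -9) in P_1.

λ = (n·Q − d)/|n|² = (-66 − (-32))/34 = -1.
Reflection = Q − 2λn = (5, -6, -9) − (-2)·(-3, 4, 3) = (-1, 2, -3).

(-1, 2, -3)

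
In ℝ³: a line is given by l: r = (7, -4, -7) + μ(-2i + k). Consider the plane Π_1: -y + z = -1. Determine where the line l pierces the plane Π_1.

(3, -4, -5)

Substitute r = (7, -4, -7) + t(-2, 0, 1) into the plane: -3 + 1t = -1, so t = 2.
Intersection: (7, -4, -7) + 2·(-2, 0, 1) = (3, -4, -5).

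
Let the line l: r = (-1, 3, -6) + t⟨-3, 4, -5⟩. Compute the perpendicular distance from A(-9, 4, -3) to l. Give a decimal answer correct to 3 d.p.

Taking (-1, 3, -6) on l with direction v = (-3, 4, -5): w = A − (-1, 3, -6) = (-8, 1, 3), and w × v = (-17, -49, -29).
Distance = |w × v| / |v| = √3531 / √50 ≈ 8.404.

8.404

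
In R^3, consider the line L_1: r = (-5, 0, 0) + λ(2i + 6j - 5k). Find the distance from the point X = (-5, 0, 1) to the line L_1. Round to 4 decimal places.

Taking (-5, 0, 0) on L_1 with direction v = (2, 6, -5): w = X − (-5, 0, 0) = (0, 0, 1), and w × v = (-6, 2, 0).
Distance = |w × v| / |v| = √40 / √65 ≈ 0.7845.

0.7845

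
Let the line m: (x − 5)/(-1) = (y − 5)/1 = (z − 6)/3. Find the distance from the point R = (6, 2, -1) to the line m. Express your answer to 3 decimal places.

m has direction (-1, 1, 3) through (5, 5, 6).
Taking (5, 5, 6) on m with direction v = (-1, 1, 3): w = R − (5, 5, 6) = (1, -3, -7), and w × v = (-2, 4, -2).
Distance = |w × v| / |v| = √24 / √11 ≈ 1.477.

1.477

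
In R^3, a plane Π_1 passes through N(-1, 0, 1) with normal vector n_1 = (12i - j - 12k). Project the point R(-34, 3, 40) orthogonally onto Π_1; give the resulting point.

(2, 0, 4)

Π_1: n_1·r = n_1·N gives 12x - y - 12z = -24.
Foot = R − λn with λ = (n·R − d)/|n|² = (-891 − (-24))/289 = -3.
Foot = (-34, 3, 40) − (-3)·(12, -1, -12) = (2, 0, 4).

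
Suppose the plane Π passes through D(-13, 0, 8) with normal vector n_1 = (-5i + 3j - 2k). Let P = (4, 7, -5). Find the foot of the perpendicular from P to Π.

(-1, 10, -7)

Π: n_1·r = n_1·D gives -5x + 3y - 2z = 49.
Foot = P − λn with λ = (n·P − d)/|n|² = (11 − 49)/38 = -1.
Foot = (4, 7, -5) − (-1)·(-5, 3, -2) = (-1, 10, -7).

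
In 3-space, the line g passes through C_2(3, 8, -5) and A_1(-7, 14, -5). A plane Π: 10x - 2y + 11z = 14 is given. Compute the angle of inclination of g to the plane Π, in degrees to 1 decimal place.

A direction vector for g is A_1 − C_2 = (-10, 6, 0).
sin θ = |n·v| / (|n||v|) = |-112| / (√225 · √136) = 0.64026.
θ ≈ 39.8°.

39.8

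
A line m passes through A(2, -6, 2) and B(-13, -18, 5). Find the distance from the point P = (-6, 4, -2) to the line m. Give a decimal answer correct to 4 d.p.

13.4022

A direction vector for m is B − A = (-15, -12, 3).
Taking (2, -6, 2) on m with direction v = (-15, -12, 3): w = P − (2, -6, 2) = (-8, 10, -4), and w × v = (-18, 84, 246).
Distance = |w × v| / |v| = √67896 / √378 ≈ 13.4022.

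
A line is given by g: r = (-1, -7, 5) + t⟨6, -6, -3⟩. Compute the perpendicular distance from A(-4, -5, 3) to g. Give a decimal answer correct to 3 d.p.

3.145

Taking (-1, -7, 5) on g with direction v = (6, -6, -3): w = A − (-1, -7, 5) = (-3, 2, -2), and w × v = (-18, -21, 6).
Distance = |w × v| / |v| = √801 / √81 ≈ 3.145.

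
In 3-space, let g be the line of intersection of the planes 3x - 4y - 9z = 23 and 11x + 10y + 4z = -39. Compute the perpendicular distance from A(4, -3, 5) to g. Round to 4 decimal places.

5.6672

Direction of g: (3, -4, -9) × (11, 10, 4) = (74, -111, 74).
A point on g: solving the two plane equations with x = 3 gives (3, -8, 2).
Taking (3, -8, 2) on g with direction v = (74, -111, 74): w = A − (3, -8, 2) = (1, 5, 3), and w × v = (703, 148, -481).
Distance = |w × v| / |v| = √747474 / √23273 ≈ 5.6672.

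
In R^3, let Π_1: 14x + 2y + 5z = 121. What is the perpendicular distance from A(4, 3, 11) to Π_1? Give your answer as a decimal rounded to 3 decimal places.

0.267

n·A − d = (14)·(4) + (2)·(3) + (5)·(11) − 121 = -4; |n| = √225.
Distance = |-4| / √225 = 4/√225 ≈ 0.267.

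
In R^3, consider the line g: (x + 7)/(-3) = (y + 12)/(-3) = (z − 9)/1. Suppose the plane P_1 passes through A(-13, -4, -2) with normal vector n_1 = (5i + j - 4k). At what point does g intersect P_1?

(-4, -9, 8)

g has direction (-3, -3, 1) through (-7, -12, 9).
P_1: n_1·r = n_1·A gives 5x + y - 4z = -61.
Substitute r = (-7, -12, 9) + t(-3, -3, 1) into the plane: -83 + (-22)t = -61, so t = -1.
Intersection: (-7, -12, 9) + (-1)·(-3, -3, 1) = (-4, -9, 8).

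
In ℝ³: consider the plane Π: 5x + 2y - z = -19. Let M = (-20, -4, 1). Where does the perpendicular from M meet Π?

(-5, 2, -2)

Foot = M − λn with λ = (n·M − d)/|n|² = (-109 − (-19))/30 = -3.
Foot = (-20, -4, 1) − (-3)·(5, 2, -1) = (-5, 2, -2).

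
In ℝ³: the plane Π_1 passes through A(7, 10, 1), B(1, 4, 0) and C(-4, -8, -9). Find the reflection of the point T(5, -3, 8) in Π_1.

AB = (-6, -6, -1), AC = (-11, -18, -10); a normal to Π_1 is AB × AC = (42, -49, 42).
Using A: Π_1 has equation 42x - 49y + 42z = -154.
λ = (n·T − d)/|n|² = (693 − (-154))/5929 = 1/7.
Reflection = T − 2λn = (5, -3, 8) − (2/7)·(42, -49, 42) = (-7, 11, -4).

(-7, 11, -4)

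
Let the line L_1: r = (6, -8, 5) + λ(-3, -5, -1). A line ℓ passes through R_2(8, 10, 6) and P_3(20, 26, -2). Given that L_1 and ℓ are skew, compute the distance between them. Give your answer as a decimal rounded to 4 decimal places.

A direction vector for ℓ is P_3 − R_2 = (12, 16, -8).
Common perpendicular direction n = (-3, -5, -1) × (12, 16, -8) = (56, -36, 12).
With w = (8, 10, 6) − (6, -8, 5) = (2, 18, 1), w · n = -524.
Distance = |w · n| / |n| = |-524| / √4576 ≈ 7.7462.

7.7462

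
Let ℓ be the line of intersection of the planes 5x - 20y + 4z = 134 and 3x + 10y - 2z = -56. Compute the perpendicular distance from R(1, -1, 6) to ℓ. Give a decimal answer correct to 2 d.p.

4.05

Direction of ℓ: (5, -20, 4) × (3, 10, -2) = (0, 22, 110).
A point on ℓ: solving the two plane equations with y = -5 gives (2, -5, 6).
Taking (2, -5, 6) on ℓ with direction v = (0, 22, 110): w = R − (2, -5, 6) = (-1, 4, 0), and w × v = (440, 110, -22).
Distance = |w × v| / |v| = √206184 / √12584 ≈ 4.05.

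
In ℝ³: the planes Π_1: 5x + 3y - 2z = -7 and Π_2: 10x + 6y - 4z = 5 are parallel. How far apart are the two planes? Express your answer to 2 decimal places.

Rescale Π_2 by 1/2: 5x + 3y - 2z = 5/2. Then distance = |-7 − (5/2)| / √38 ≈ 1.54.

1.54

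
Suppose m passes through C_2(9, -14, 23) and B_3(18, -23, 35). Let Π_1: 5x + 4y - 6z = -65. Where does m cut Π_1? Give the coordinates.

A direction vector for m is B_3 − C_2 = (9, -9, 12).
Substitute r = (9, -14, 23) + t(9, -9, 12) into the plane: -149 + (-63)t = -65, so t = -4/3.
Intersection: (9, -14, 23) + (-4/3)·(9, -9, 12) = (-3, -2, 7).

(-3, -2, 7)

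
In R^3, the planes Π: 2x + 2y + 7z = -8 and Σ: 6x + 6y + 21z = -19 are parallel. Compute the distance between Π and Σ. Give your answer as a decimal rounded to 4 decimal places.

Rescale Σ by 1/3: 2x + 2y + 7z = -19/3. Then distance = |-8 − (-19/3)| / √57 ≈ 0.2208.

0.2208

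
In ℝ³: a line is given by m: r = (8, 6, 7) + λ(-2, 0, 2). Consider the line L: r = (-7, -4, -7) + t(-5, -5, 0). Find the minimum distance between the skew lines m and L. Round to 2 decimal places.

10.97

Common perpendicular direction n = (-2, 0, 2) × (-5, -5, 0) = (10, -10, 10).
With w = (-7, -4, -7) − (8, 6, 7) = (-15, -10, -14), w · n = -190.
Distance = |w · n| / |n| = |-190| / √300 ≈ 10.97.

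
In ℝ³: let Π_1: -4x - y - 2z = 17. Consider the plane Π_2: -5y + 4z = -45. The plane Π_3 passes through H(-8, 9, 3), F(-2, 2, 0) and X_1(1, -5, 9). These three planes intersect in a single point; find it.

HF = (6, -7, -3), HX_1 = (9, -14, 6); a normal to Π_3 is HF × HX_1 = (-84, -63, -21).
Using H: Π_3 has equation -84x - 63y - 21z = 42.
Solving the 3×3 linear system -4x - y - 2z = 17, -5y + 4z = -45, -84x - 63y - 21z = 42 (e.g. by elimination or Cramer's rule, determinant = -252) gives (-3, 5, -5).

(-3, 5, -5)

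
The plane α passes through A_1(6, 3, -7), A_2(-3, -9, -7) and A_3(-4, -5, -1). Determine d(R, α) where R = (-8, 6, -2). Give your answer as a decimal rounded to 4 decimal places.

A_1A_2 = (-9, -12, 0), A_1A_3 = (-10, -8, 6); a normal to α is A_1A_2 × A_1A_3 = (-72, 54, -48).
Using A_1: α has equation -72x + 54y - 48z = 66.
n·R − d = (-72)·(-8) + (54)·(6) + (-48)·(-2) − 66 = 930; |n| = √10404.
Distance = |930| / √10404 = 930/√10404 ≈ 9.1176.

9.1176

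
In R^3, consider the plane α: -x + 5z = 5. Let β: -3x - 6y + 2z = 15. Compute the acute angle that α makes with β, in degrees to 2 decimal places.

68.64

cos θ = |n₁·n₂| / (|n₁||n₂|) = |13| / (√26 · √49).
θ = arccos(0.36422) ≈ 68.64°.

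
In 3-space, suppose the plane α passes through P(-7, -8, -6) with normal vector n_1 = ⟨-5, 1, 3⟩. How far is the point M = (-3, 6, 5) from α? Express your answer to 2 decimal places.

4.56

α: n_1·r = n_1·P gives -5x + y + 3z = 9.
n·M − d = (-5)·(-3) + (1)·(6) + (3)·(5) − 9 = 27; |n| = √35.
Distance = |27| / √35 = 27/√35 ≈ 4.56.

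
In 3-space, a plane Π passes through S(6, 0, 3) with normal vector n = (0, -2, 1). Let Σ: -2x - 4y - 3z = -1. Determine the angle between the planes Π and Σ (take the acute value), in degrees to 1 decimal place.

65.5

Π: n·r = n·S gives -2y + z = 3.
cos θ = |n₁·n₂| / (|n₁||n₂|) = |5| / (√5 · √29).
θ = arccos(0.41523) ≈ 65.5°.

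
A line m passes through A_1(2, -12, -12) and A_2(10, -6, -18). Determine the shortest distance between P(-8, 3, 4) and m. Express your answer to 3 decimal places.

22.948

A direction vector for m is A_2 − A_1 = (8, 6, -6).
Taking (2, -12, -12) on m with direction v = (8, 6, -6): w = P − (2, -12, -12) = (-10, 15, 16), and w × v = (-186, 68, -180).
Distance = |w × v| / |v| = √71620 / √136 ≈ 22.948.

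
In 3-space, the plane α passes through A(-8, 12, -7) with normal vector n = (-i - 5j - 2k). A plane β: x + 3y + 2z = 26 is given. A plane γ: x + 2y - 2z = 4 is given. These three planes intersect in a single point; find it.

α: n·r = n·A gives -x - 5y - 2z = -38.
Solving the 3×3 linear system -x - 5y - 2z = -38, x + 3y + 2z = 26, x + 2y - 2z = 4 (e.g. by elimination or Cramer's rule, determinant = -8) gives (0, 6, 4).

(0, 6, 4)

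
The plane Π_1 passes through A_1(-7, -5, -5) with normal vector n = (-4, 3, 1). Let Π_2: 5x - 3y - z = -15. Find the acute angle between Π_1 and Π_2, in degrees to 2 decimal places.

6.02

Π_1: n·r = n·A_1 gives -4x + 3y + z = 8.
cos θ = |n₁·n₂| / (|n₁||n₂|) = |-30| / (√26 · √35).
θ = arccos(0.99449) ≈ 6.02°.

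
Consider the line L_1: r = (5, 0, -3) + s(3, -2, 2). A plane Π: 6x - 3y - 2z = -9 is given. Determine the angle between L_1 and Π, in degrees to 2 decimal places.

43.86

sin θ = |n·v| / (|n||v|) = |20| / (√49 · √17) = 0.69296.
θ ≈ 43.86°.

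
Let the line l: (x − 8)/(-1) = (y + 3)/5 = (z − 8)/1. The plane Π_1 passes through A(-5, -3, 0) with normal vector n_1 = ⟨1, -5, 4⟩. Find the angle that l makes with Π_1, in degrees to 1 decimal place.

l has direction (-1, 5, 1) through (8, -3, 8).
Π_1: n_1·r = n_1·A gives x - 5y + 4z = 10.
sin θ = |n·v| / (|n||v|) = |-22| / (√42 · √27) = 0.65331.
θ ≈ 40.8°.

40.8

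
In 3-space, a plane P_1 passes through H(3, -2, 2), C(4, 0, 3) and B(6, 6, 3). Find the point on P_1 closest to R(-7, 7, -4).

HC = (1, 2, 1), HB = (3, 8, 1); a normal to P_1 is HC × HB = (-6, 2, 2).
Using H: P_1 has equation -6x + 2y + 2z = -18.
Foot = R − λn with λ = (n·R − d)/|n|² = (48 − (-18))/44 = 3/2.
Foot = (-7, 7, -4) − (3/2)·(-6, 2, 2) = (2, 4, -7).

(2, 4, -7)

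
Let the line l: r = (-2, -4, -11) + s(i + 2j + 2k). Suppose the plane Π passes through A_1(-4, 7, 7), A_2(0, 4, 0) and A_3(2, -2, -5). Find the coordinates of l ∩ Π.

A_1A_2 = (4, -3, -7), A_1A_3 = (6, -9, -12); a normal to Π is A_1A_2 × A_1A_3 = (-27, 6, -18).
Using A_1: Π has equation -27x + 6y - 18z = 24.
Substitute r = (-2, -4, -11) + t(1, 2, 2) into the plane: 228 + (-51)t = 24, so t = 4.
Intersection: (-2, -4, -11) + 4·(1, 2, 2) = (2, 4, -3).

(2, 4, -3)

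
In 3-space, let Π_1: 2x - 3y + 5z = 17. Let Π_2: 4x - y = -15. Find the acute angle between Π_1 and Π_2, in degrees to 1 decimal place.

64.4

cos θ = |n₁·n₂| / (|n₁||n₂|) = |11| / (√38 · √17).
θ = arccos(0.43279) ≈ 64.4°.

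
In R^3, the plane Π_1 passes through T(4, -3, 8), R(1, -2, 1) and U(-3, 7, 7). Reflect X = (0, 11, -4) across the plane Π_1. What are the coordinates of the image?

(-12, 3, 0)

TR = (-3, 1, -7), TU = (-7, 10, -1); a normal to Π_1 is TR × TU = (69, 46, -23).
Using T: Π_1 has equation 69x + 46y - 23z = -46.
λ = (n·X − d)/|n|² = (598 − (-46))/7406 = 2/23.
Reflection = X − 2λn = (0, 11, -4) − (4/23)·(69, 46, -23) = (-12, 3, 0).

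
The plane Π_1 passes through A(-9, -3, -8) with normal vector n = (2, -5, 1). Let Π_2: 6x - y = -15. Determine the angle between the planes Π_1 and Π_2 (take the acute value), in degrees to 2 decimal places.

Π_1: n·r = n·A gives 2x - 5y + z = -11.
cos θ = |n₁·n₂| / (|n₁||n₂|) = |17| / (√30 · √37).
θ = arccos(0.51026) ≈ 59.32°.

59.32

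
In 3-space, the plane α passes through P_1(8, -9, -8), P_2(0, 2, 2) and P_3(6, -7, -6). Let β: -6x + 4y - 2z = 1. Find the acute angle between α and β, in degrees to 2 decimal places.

44.42

P_1P_2 = (-8, 11, 10), P_1P_3 = (-2, 2, 2); a normal to α is P_1P_2 × P_1P_3 = (2, -4, 6).
Using P_1: α has equation 2x - 4y + 6z = 4.
cos θ = |n₁·n₂| / (|n₁||n₂|) = |-40| / (√56 · √56).
θ = arccos(0.71429) ≈ 44.42°.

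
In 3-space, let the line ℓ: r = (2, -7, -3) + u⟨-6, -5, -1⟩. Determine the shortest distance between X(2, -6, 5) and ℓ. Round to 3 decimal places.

7.891

Taking (2, -7, -3) on ℓ with direction v = (-6, -5, -1): w = X − (2, -7, -3) = (0, 1, 8), and w × v = (39, -48, 6).
Distance = |w × v| / |v| = √3861 / √62 ≈ 7.891.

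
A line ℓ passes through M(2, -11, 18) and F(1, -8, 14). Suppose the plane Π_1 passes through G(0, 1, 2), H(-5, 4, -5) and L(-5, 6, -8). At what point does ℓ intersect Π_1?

A direction vector for ℓ is F − M = (-1, 3, -4).
GH = (-5, 3, -7), GL = (-5, 5, -10); a normal to Π_1 is GH × GL = (5, -15, -10).
Using G: Π_1 has equation 5x - 15y - 10z = -35.
Substitute r = (2, -11, 18) + t(-1, 3, -4) into the plane: -5 + (-10)t = -35, so t = 3.
Intersection: (2, -11, 18) + 3·(-1, 3, -4) = (-1, -2, 6).

(-1, -2, 6)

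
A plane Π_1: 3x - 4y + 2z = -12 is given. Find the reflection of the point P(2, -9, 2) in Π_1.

(-10, 7, -6)

λ = (n·P − d)/|n|² = (46 − (-12))/29 = 2.
Reflection = P − 2λn = (2, -9, 2) − 4·(3, -4, 2) = (-10, 7, -6).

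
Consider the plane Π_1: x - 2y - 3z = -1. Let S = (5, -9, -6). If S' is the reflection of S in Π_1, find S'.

λ = (n·S − d)/|n|² = (41 − (-1))/14 = 3.
Reflection = S − 2λn = (5, -9, -6) − 6·(1, -2, -3) = (-1, 3, 12).

(-1, 3, 12)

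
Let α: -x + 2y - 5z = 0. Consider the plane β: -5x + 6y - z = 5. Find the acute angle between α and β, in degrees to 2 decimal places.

59.33

cos θ = |n₁·n₂| / (|n₁||n₂|) = |22| / (√30 · √62).
θ = arccos(0.51011) ≈ 59.33°.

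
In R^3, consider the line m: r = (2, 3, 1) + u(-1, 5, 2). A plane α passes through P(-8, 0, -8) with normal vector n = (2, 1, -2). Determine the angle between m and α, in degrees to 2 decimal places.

α: n·r = n·P gives 2x + y - 2z = 0.
sin θ = |n·v| / (|n||v|) = |-1| / (√9 · √30) = 0.06086.
θ ≈ 3.49°.

3.49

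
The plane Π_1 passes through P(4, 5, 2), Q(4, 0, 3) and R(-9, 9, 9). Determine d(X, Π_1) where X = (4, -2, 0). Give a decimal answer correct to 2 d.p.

PQ = (0, -5, 1), PR = (-13, 4, 7); a normal to Π_1 is PQ × PR = (-39, -13, -65).
Using P: Π_1 has equation -39x - 13y - 65z = -351.
n·X − d = (-39)·(4) + (-13)·(-2) + (-65)·(0) − (-351) = 221; |n| = √5915.
Distance = |221| / √5915 = 221/√5915 ≈ 2.87.

2.87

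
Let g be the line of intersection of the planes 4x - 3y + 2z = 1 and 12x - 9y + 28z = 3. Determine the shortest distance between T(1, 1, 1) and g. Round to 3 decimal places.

Direction of g: (4, -3, 2) × (12, -9, 28) = (-66, -88, 0).
A point on g: solving the two plane equations with x = 1 gives (1, 1, 0).
Taking (1, 1, 0) on g with direction v = (-66, -88, 0): w = T − (1, 1, 0) = (0, 0, 1), and w × v = (88, -66, 0).
Distance = |w × v| / |v| = √12100 / √12100 ≈ 1.000.

1.000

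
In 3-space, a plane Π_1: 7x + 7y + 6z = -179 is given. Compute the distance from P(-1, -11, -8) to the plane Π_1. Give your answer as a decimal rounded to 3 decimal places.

4.060

n·P − d = (7)·(-1) + (7)·(-11) + (6)·(-8) − (-179) = 47; |n| = √134.
Distance = |47| / √134 = 47/√134 ≈ 4.060.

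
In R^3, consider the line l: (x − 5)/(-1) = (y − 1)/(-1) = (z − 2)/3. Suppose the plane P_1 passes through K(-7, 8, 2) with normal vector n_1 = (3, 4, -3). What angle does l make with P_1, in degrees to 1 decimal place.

l has direction (-1, -1, 3) through (5, 1, 2).
P_1: n_1·r = n_1·K gives 3x + 4y - 3z = 5.
sin θ = |n·v| / (|n||v|) = |-16| / (√34 · √11) = 0.82734.
θ ≈ 55.8°.

55.8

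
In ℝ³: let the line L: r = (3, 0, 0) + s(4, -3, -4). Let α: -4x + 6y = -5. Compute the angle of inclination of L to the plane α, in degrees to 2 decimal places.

sin θ = |n·v| / (|n||v|) = |-34| / (√52 · √41) = 0.73635.
θ ≈ 47.42°.

47.42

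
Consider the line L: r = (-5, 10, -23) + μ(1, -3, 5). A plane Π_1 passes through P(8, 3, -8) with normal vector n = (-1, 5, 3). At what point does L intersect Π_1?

Π_1: n·r = n·P gives -x + 5y + 3z = -17.
Substitute r = (-5, 10, -23) + t(1, -3, 5) into the plane: -14 + (-1)t = -17, so t = 3.
Intersection: (-5, 10, -23) + 3·(1, -3, 5) = (-2, 1, -8).

(-2, 1, -8)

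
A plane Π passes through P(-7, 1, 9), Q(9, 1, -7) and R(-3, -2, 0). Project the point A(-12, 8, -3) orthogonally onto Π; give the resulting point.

(-6, -2, 3)

PQ = (16, 0, -16), PR = (4, -3, -9); a normal to Π is PQ × PR = (-48, 80, -48).
Using P: Π has equation -48x + 80y - 48z = -16.
Foot = A − λn with λ = (n·A − d)/|n|² = (1360 − (-16))/11008 = 1/8.
Foot = (-12, 8, -3) − (1/8)·(-48, 80, -48) = (-6, -2, 3).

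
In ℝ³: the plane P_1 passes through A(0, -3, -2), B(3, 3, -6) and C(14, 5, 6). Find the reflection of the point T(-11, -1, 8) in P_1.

AB = (3, 6, -4), AC = (14, 8, 8); a normal to P_1 is AB × AC = (80, -80, -60).
Using A: P_1 has equation 80x - 80y - 60z = 360.
λ = (n·T − d)/|n|² = (-1280 − 360)/16400 = -1/10.
Reflection = T − 2λn = (-11, -1, 8) − (-1/5)·(80, -80, -60) = (5, -17, -4).

(5, -17, -4)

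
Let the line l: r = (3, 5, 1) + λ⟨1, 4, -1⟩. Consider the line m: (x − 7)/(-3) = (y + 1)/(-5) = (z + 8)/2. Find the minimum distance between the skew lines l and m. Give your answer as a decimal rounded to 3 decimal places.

7.421

m has direction (-3, -5, 2) through (7, -1, -8).
Common perpendicular direction n = (1, 4, -1) × (-3, -5, 2) = (3, 1, 7).
With w = (7, -1, -8) − (3, 5, 1) = (4, -6, -9), w · n = -57.
Distance = |w · n| / |n| = |-57| / √59 ≈ 7.421.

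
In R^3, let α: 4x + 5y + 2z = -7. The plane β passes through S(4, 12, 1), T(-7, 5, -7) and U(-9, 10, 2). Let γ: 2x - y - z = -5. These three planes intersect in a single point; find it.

ST = (-11, -7, -8), SU = (-13, -2, 1); a normal to β is ST × SU = (-23, 115, -69).
Using S: β has equation -23x + 115y - 69z = 1219.
Solving the 3×3 linear system 4x + 5y + 2z = -7, -23x + 115y - 69z = 1219, 2x - y - z = -5 (e.g. by elimination or Cramer's rule, determinant = -1955) gives (-4, 5, -8).

(-4, 5, -8)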